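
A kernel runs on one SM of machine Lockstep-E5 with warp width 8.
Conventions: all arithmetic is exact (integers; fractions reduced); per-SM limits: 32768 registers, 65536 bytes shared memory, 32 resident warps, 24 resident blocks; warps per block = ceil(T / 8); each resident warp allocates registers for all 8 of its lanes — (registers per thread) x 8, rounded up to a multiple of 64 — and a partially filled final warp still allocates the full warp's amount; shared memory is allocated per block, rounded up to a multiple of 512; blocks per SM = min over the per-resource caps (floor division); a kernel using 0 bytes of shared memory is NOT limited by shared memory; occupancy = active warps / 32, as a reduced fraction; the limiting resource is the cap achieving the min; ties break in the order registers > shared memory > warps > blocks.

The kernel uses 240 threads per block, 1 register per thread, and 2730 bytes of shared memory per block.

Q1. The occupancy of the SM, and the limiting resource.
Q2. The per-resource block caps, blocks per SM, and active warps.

Answer: occupancy 15/16, limited by warps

registers: 17 blocks
shared memory: 21 blocks
warps: 1 block
blocks: 24 blocks

Answer: 1 block, 30 active warps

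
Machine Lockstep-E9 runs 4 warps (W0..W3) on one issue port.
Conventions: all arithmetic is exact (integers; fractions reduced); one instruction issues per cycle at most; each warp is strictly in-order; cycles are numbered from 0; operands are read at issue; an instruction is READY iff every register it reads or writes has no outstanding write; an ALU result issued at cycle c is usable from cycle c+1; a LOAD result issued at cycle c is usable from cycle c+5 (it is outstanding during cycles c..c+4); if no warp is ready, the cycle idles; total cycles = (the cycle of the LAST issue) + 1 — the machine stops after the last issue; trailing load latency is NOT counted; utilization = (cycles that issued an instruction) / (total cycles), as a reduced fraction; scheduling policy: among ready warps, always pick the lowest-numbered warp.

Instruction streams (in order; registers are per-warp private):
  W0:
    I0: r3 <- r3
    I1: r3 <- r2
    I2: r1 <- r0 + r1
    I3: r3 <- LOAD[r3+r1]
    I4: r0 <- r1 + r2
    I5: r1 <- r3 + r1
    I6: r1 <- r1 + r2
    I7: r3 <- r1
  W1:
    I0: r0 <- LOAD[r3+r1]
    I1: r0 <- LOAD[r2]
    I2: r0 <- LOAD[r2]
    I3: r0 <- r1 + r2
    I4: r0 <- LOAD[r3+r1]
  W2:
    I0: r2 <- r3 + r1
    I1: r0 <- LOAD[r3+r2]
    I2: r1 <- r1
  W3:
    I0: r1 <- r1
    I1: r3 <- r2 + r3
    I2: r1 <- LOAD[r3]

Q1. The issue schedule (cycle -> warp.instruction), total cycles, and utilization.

cycle 0: W0.I0
cycle 1: W0.I1
cycle 2: W0.I2
cycle 3: W0.I3
cycle 4: W0.I4
cycle 5: W1.I0
cycle 6: W2.I0
cycle 7: W2.I1
cycle 8: W0.I5
cycle 9: W0.I6
cycle 10: W0.I7
cycle 11: W1.I1
cycle 12: W2.I2
cycle 13: W3.I0
cycle 14: W3.I1
cycle 15: W3.I2
cycle 16: W1.I2
cycle 17: idle
cycle 18: idle
cycle 19: idle
cycle 20: idle
cycle 21: W1.I3
cycle 22: W1.I4

Answer: 23 cycles, utilization 19/23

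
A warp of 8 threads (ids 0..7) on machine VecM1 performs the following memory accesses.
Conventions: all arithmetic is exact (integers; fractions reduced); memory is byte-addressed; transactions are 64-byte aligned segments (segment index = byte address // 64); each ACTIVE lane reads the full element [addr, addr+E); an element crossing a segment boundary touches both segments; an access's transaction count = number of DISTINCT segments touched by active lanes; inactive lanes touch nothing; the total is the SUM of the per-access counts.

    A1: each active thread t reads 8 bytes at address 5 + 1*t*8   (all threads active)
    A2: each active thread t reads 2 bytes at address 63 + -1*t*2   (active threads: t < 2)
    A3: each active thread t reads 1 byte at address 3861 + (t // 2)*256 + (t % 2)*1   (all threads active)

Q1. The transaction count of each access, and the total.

A1: 2 transactions
A2: 2 transactions
A3: 4 transactions

Answer: 2,2,4; total 8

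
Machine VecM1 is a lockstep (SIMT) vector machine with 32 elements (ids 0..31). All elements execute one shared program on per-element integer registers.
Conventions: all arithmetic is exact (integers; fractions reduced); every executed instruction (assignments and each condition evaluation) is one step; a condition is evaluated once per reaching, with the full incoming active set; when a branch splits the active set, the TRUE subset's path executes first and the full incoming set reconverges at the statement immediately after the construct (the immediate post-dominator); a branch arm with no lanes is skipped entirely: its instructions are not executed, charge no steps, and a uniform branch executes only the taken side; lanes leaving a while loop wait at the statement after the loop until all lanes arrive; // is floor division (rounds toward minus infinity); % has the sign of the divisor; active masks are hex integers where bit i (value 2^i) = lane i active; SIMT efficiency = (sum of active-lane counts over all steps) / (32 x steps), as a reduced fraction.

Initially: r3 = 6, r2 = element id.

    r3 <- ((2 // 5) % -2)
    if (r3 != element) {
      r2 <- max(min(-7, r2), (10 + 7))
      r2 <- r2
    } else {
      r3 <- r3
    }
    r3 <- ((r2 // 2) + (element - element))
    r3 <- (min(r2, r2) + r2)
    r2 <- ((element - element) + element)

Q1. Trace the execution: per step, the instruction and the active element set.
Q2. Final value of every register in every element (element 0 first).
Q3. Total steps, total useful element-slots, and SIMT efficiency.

step 0: r3 <- ((2 // 5) % -2)        0xffffffff
step 1: eval (r3 != element)         0xffffffff
step 2: r2 <- max(min(-7, r2), (10 + 7)) 0xfffffffe
step 3: r2 <- r2                     0xfffffffe
step 4: r3 <- r3                     0x00000001
step 5: r3 <- ((r2 // 2) + (element - element)) 0xffffffff
step 6: r3 <- (min(r2, r2) + r2)     0xffffffff
step 7: r2 <- ((element - element) + element) 0xffffffff

Answer: 8 steps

r3: 0,34,34,34,34,34,34,34,34,34,34,34,34,34,34,34,34,34,34,34,34,34,34,34,34,34,34,34,34,34,34,34
r2: 0,1,2,3,4,5,6,7,8,9,10,11,12,13,14,15,16,17,18,19,20,21,22,23,24,25,26,27,28,29,30,31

steps = 8; useful = 223; efficiency = 223/256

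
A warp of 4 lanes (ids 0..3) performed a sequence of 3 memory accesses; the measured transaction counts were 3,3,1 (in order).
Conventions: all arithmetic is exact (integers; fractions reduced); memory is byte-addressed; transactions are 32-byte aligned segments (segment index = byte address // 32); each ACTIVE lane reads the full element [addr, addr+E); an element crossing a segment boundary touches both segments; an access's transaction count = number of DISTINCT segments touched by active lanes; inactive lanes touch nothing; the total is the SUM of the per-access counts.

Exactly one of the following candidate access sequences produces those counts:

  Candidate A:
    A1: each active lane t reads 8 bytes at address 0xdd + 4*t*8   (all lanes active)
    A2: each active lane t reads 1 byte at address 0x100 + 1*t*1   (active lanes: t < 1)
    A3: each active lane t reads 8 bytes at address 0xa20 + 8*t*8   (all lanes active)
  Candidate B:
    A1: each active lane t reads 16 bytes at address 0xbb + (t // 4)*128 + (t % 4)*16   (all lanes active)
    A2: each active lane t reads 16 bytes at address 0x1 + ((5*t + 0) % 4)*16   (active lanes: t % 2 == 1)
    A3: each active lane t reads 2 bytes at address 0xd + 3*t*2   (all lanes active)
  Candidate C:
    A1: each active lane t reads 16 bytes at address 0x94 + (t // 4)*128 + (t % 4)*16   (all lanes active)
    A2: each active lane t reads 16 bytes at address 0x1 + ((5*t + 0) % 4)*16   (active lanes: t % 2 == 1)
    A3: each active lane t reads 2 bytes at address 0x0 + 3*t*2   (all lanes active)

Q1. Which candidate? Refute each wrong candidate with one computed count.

A: A1 gives 5 transactions, not 3
B: A3 gives 2 transactions, not 1
C: all counts match (3,3,1)

Answer: C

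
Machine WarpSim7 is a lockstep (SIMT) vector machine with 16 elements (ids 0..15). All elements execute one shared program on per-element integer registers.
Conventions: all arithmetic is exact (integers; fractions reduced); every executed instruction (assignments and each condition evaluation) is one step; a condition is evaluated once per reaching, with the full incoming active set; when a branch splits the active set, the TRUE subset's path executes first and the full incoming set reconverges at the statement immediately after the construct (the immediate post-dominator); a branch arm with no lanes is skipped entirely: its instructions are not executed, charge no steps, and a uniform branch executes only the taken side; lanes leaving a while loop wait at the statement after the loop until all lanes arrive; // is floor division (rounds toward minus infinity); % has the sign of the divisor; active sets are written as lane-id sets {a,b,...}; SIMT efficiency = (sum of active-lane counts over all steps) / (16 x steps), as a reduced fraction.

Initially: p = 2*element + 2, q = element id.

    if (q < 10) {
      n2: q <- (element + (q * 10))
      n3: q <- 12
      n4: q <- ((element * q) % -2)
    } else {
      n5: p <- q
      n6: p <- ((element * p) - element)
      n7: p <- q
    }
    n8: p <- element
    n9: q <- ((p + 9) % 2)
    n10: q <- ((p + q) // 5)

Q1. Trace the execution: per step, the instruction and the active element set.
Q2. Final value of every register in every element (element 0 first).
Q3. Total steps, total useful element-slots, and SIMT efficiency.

step 0: eval (q < 10)                {0,1,2,3,4,5,6,7,8,9,10,11,12,13,14,15}
step 1: q <- (element + (q * 10))    {0,1,2,3,4,5,6,7,8,9}
step 2: q <- 12                      {0,1,2,3,4,5,6,7,8,9}
step 3: q <- ((element * q) % -2)    {0,1,2,3,4,5,6,7,8,9}
step 4: p <- q                       {10,11,12,13,14,15}
step 5: p <- ((element * p) - element) {10,11,12,13,14,15}
step 6: p <- q                       {10,11,12,13,14,15}
step 7: p <- element                 {0,1,2,3,4,5,6,7,8,9,10,11,12,13,14,15}
step 8: q <- ((p + 9) % 2)           {0,1,2,3,4,5,6,7,8,9,10,11,12,13,14,15}
step 9: q <- ((p + q) // 5)          {0,1,2,3,4,5,6,7,8,9,10,11,12,13,14,15}

Answer: 10 steps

p: 0,1,2,3,4,5,6,7,8,9,10,11,12,13,14,15
q: 0,0,0,0,1,1,1,1,1,1,2,2,2,2,3,3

steps = 10; useful = 112; efficiency = 112/160 = 7/10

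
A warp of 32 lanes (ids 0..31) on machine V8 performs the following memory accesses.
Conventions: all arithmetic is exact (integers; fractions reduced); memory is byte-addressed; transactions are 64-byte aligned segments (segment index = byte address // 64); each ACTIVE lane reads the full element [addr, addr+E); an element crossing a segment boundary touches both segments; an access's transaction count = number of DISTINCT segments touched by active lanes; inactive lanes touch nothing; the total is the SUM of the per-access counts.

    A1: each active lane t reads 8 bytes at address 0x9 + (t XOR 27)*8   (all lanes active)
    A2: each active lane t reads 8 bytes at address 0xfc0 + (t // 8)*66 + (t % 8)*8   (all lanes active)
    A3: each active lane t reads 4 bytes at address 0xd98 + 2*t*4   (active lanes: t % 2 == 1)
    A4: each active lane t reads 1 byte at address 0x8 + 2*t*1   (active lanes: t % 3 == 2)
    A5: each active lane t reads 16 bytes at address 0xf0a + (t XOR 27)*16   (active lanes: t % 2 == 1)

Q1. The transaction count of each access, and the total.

A1: 5 transactions
A2: 5 transactions
A3: 5 transactions
A4: 2 transactions
A5: 8 transactions

Answer: 5,5,5,2,8; total 25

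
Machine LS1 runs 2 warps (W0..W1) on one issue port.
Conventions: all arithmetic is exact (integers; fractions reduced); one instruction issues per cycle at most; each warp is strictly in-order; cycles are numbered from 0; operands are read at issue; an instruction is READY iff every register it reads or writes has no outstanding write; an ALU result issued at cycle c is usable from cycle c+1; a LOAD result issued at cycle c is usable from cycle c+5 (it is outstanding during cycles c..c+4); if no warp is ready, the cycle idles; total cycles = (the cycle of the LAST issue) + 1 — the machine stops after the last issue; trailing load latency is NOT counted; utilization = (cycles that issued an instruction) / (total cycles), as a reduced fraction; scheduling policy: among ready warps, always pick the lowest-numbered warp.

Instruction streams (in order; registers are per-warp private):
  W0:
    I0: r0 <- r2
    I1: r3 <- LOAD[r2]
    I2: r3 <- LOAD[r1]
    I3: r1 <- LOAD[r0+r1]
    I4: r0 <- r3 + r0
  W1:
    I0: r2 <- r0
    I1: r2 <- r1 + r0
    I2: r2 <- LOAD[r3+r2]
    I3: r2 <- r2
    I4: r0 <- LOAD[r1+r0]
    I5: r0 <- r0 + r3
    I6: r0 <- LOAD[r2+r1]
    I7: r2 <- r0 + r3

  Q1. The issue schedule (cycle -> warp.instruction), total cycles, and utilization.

cycle 0: W0.I0
cycle 1: W0.I1
cycle 2: W1.I0
cycle 3: W1.I1
cycle 4: W1.I2
cycle 5: idle
cycle 6: W0.I2
cycle 7: W0.I3
cycle 8: idle
cycle 9: W1.I3
cycle 10: W1.I4
cycle 11: W0.I4
cycle 12: idle
cycle 13: idle
cycle 14: idle
cycle 15: W1.I5
cycle 16: W1.I6
cycle 17: idle
cycle 18: idle
cycle 19: idle
cycle 20: idle
cycle 21: W1.I7

Answer: 22 cycles, utilization 13/22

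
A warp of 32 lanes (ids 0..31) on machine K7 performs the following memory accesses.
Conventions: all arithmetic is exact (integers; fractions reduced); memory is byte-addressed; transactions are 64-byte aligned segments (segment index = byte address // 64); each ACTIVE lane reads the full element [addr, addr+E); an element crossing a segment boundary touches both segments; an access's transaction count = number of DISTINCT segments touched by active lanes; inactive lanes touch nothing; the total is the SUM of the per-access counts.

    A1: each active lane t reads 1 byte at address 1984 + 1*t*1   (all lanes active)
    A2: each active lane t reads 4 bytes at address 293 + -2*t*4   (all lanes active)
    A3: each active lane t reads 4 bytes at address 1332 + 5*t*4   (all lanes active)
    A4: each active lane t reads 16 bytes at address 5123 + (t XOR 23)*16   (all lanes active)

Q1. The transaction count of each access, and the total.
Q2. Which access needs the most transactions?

A1: 1 transaction
A2: 5 transactions
A3: 11 transactions
A4: 9 transactions

Answer: 1,5,11,9; total 26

Answer: A3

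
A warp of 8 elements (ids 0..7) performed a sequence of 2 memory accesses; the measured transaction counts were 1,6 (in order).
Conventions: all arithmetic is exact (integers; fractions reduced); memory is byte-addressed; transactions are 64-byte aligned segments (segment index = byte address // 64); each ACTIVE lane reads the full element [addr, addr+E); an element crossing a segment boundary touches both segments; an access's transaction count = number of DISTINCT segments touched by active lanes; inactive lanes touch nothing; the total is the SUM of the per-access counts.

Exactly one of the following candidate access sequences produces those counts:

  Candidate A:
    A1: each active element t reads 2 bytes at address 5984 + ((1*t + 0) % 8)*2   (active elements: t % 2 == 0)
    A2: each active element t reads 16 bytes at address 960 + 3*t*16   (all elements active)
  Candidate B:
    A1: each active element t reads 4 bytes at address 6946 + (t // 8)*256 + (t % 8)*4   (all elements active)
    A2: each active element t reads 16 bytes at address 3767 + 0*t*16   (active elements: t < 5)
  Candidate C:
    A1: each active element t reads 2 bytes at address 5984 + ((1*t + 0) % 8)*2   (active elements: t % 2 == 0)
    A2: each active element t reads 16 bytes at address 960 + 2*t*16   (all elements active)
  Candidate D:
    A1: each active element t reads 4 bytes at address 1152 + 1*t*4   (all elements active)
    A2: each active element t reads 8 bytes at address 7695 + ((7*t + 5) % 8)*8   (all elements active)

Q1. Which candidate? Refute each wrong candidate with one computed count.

B: A1 gives 2 transactions, not 1
C: A2 gives 4 transactions, not 6
D: A2 gives 2 transactions, not 6
A: all counts match (1,6)

Answer: A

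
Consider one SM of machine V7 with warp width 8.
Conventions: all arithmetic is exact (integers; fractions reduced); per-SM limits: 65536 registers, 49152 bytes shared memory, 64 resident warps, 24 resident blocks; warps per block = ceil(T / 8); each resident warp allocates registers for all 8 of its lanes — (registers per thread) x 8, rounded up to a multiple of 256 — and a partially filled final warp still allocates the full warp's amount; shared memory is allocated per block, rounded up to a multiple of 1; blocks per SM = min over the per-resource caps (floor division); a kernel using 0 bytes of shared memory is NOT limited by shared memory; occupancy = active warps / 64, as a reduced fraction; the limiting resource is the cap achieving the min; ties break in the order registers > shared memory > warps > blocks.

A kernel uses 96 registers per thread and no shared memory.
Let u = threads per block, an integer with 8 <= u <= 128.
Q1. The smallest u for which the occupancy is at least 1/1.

Answer: u = 25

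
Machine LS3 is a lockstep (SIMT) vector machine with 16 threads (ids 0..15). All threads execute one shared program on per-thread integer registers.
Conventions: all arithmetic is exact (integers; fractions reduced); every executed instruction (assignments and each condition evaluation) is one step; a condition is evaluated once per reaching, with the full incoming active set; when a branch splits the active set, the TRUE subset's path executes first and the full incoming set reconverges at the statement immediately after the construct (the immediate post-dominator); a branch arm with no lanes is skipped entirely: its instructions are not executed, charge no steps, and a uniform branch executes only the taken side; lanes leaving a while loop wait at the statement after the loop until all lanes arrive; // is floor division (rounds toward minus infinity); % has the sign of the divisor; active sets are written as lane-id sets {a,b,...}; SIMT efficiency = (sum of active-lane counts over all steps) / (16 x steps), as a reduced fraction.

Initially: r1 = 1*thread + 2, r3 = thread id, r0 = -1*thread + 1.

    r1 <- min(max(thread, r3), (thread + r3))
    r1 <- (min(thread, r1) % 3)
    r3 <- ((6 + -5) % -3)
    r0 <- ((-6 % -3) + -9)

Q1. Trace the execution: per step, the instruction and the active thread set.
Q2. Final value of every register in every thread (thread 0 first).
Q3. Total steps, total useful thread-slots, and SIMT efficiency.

step 0: r1 <- min(max(thread, r3), (thread + r3)) {0,1,2,3,4,5,6,7,8,9,10,11,12,13,14,15}
step 1: r1 <- (min(thread, r1) % 3)  {0,1,2,3,4,5,6,7,8,9,10,11,12,13,14,15}
step 2: r3 <- ((6 + -5) % -3)        {0,1,2,3,4,5,6,7,8,9,10,11,12,13,14,15}
step 3: r0 <- ((-6 % -3) + -9)       {0,1,2,3,4,5,6,7,8,9,10,11,12,13,14,15}

Answer: 4 steps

r1: 0,1,2,0,1,2,0,1,2,0,1,2,0,1,2,0
r3: -2,-2,-2,-2,-2,-2,-2,-2,-2,-2,-2,-2,-2,-2,-2,-2
r0: -9,-9,-9,-9,-9,-9,-9,-9,-9,-9,-9,-9,-9,-9,-9,-9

steps = 4; useful = 64; efficiency = 64/64 = 1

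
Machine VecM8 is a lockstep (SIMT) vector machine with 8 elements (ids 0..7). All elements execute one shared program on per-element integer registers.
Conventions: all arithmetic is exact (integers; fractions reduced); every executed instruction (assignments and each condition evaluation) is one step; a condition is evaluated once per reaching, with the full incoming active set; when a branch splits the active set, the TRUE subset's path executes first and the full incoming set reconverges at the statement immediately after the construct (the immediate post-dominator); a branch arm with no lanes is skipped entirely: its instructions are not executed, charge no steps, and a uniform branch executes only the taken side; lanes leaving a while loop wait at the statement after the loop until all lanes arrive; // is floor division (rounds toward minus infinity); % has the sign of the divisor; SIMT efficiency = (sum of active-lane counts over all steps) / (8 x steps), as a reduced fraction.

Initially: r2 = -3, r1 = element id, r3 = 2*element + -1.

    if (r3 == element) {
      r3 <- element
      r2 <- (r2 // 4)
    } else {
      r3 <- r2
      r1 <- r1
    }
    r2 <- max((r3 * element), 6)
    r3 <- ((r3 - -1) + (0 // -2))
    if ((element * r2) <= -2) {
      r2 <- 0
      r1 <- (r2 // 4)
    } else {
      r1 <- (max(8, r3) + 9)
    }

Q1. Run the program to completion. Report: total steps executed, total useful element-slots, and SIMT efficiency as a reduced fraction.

Answer: 9 steps, 56 useful, 7/9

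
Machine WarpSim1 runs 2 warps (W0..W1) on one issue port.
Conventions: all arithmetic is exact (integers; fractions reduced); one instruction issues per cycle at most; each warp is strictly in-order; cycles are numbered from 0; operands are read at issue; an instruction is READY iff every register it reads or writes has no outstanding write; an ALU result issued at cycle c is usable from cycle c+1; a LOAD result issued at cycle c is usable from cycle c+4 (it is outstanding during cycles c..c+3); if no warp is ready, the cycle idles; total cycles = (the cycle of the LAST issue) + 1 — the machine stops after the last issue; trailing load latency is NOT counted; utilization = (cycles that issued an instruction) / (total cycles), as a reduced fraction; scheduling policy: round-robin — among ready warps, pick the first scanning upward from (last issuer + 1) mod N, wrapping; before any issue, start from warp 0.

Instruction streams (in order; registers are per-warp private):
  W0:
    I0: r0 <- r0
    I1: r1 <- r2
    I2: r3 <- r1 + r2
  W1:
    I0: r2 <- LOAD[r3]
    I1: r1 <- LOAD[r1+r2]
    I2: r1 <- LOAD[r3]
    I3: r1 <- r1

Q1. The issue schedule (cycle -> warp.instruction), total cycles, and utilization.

cycle 0: W0.I0
cycle 1: W1.I0
cycle 2: W0.I1
cycle 3: W0.I2
cycle 4: idle
cycle 5: W1.I1
cycle 6: idle
cycle 7: idle
cycle 8: idle
cycle 9: W1.I2
cycle 10: idle
cycle 11: idle
cycle 12: idle
cycle 13: W1.I3

Answer: 14 cycles, utilization 1/2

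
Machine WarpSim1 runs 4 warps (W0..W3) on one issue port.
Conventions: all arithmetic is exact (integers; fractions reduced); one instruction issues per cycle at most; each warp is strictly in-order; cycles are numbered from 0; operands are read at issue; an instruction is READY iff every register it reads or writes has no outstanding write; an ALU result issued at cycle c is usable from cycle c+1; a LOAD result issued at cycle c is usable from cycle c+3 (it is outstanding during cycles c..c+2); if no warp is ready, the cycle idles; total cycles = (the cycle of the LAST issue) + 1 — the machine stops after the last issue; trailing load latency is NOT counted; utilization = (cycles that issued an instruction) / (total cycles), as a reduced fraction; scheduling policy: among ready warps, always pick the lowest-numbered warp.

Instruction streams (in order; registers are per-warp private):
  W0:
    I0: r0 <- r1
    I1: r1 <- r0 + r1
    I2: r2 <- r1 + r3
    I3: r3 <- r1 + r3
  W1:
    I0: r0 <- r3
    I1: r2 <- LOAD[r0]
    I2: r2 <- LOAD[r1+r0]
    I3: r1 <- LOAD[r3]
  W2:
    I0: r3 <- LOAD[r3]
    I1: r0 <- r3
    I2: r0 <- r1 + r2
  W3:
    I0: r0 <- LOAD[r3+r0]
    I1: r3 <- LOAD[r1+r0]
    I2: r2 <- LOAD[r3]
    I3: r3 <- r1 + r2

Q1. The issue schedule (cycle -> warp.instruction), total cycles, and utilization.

cycle 0: W0.I0
cycle 1: W0.I1
cycle 2: W0.I2
cycle 3: W0.I3
cycle 4: W1.I0
cycle 5: W1.I1
cycle 6: W2.I0
cycle 7: W3.I0
cycle 8: W1.I2
cycle 9: W1.I3
cycle 10: W2.I1
cycle 11: W2.I2
cycle 12: W3.I1
cycle 13: idle
cycle 14: idle
cycle 15: W3.I2
cycle 16: idle
cycle 17: idle
cycle 18: W3.I3

Answer: 19 cycles, utilization 15/19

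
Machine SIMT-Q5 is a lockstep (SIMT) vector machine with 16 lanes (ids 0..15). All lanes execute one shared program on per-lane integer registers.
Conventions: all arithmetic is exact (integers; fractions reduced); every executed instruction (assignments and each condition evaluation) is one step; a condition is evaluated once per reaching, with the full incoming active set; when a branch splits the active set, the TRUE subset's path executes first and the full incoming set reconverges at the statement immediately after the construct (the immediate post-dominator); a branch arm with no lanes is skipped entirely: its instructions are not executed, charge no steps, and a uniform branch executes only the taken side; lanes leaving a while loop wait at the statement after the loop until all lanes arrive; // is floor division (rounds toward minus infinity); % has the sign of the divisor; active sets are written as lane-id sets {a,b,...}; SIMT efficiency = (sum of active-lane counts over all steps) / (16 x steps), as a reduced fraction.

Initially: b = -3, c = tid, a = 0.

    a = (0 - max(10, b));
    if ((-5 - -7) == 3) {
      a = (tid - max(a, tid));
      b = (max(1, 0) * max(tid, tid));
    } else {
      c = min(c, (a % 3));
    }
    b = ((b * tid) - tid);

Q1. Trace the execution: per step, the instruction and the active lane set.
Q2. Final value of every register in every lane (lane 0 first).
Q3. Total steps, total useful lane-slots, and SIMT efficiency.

step 0: a <- (0 - max(10, b))        {0,1,2,3,4,5,6,7,8,9,10,11,12,13,14,15}
step 1: eval ((-5 - -7) == 3)        {0,1,2,3,4,5,6,7,8,9,10,11,12,13,14,15}
step 2: c <- min(c, (a % 3))         {0,1,2,3,4,5,6,7,8,9,10,11,12,13,14,15}
step 3: b <- ((b * tid) - tid)       {0,1,2,3,4,5,6,7,8,9,10,11,12,13,14,15}

Answer: 4 steps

b: 0,-4,-8,-12,-16,-20,-24,-28,-32,-36,-40,-44,-48,-52,-56,-60
c: 0,1,2,2,2,2,2,2,2,2,2,2,2,2,2,2
a: -10,-10,-10,-10,-10,-10,-10,-10,-10,-10,-10,-10,-10,-10,-10,-10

steps = 4; useful = 64; efficiency = 64/64 = 1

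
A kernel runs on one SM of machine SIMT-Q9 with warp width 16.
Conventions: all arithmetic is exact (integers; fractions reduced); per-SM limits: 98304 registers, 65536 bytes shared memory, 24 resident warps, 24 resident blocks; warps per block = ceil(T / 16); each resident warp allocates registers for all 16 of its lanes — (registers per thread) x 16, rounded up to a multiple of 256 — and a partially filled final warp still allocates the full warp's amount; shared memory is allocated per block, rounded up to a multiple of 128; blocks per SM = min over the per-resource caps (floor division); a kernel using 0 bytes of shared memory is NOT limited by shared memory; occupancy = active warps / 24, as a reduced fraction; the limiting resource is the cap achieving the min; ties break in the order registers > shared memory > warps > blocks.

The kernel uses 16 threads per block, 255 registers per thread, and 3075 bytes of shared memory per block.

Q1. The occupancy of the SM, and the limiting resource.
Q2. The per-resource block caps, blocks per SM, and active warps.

Answer: occupancy 5/6, limited by shared memory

registers: 24 blocks
shared memory: 20 blocks
warps: 24 blocks
blocks: 24 blocks

Answer: 20 blocks, 20 active warps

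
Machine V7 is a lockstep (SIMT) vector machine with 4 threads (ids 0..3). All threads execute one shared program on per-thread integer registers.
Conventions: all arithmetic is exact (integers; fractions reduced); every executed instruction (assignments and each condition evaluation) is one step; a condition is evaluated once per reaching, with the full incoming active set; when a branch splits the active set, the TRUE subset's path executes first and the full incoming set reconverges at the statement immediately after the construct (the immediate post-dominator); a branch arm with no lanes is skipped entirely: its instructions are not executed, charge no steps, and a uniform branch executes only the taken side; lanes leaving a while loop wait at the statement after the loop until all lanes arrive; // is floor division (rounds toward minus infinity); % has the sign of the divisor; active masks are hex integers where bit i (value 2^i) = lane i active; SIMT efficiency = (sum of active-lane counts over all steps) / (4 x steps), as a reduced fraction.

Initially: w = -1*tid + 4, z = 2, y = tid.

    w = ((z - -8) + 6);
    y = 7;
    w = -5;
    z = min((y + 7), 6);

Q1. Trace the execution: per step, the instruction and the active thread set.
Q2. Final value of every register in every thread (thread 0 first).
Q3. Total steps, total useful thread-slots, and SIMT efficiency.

step 0: w <- ((z - -8) + 6)          0xf
step 1: y <- 7                       0xf
step 2: w <- -5                      0xf
step 3: z <- min((y + 7), 6)         0xf

Answer: 4 steps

w: -5,-5,-5,-5
z: 6,6,6,6
y: 7,7,7,7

steps = 4; useful = 16; efficiency = 16/16 = 1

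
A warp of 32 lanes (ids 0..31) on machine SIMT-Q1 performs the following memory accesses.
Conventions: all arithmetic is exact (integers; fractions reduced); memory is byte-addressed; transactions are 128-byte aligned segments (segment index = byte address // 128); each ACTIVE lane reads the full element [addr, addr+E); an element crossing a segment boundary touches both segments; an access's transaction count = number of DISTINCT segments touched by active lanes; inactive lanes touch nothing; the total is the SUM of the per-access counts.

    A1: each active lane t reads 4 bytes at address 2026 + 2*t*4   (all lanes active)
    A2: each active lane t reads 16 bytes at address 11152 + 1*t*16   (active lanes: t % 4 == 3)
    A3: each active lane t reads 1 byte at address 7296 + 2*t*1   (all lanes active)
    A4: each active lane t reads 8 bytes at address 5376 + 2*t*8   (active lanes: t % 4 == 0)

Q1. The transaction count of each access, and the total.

A1: 3 transactions
A2: 5 transactions
A3: 1 transaction
A4: 4 transactions

Answer: 3,5,1,4; total 13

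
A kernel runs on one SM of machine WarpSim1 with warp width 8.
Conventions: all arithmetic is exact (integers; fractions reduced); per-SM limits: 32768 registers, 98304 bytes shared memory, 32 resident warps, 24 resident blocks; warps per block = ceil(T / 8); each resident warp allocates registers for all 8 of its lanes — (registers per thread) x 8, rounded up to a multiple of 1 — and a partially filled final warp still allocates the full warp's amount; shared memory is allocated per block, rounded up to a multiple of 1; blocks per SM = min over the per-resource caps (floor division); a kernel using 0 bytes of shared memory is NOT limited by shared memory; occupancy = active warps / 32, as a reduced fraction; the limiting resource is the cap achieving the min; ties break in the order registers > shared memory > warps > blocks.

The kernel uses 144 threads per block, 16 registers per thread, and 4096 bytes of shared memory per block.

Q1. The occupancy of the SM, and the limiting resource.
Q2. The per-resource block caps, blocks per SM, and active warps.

Answer: occupancy 9/16, limited by warps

registers: 14 blocks
shared memory: 24 blocks
warps: 1 block
blocks: 24 blocks

Answer: 1 block, 18 active warps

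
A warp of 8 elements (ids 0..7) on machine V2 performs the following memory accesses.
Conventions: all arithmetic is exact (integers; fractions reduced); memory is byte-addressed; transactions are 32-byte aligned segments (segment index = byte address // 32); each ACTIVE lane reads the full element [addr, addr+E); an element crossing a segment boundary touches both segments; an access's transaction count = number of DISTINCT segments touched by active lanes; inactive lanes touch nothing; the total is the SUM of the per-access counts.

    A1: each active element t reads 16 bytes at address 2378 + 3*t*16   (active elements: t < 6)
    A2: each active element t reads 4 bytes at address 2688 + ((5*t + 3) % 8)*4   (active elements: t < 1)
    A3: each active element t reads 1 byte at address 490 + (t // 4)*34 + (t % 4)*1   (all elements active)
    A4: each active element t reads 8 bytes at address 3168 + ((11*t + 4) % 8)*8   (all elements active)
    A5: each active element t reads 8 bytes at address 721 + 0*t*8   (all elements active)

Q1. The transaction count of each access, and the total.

A1: 9 transactions
A2: 1 transaction
A3: 2 transactions
A4: 2 transactions
A5: 1 transaction

Answer: 9,1,2,2,1; total 15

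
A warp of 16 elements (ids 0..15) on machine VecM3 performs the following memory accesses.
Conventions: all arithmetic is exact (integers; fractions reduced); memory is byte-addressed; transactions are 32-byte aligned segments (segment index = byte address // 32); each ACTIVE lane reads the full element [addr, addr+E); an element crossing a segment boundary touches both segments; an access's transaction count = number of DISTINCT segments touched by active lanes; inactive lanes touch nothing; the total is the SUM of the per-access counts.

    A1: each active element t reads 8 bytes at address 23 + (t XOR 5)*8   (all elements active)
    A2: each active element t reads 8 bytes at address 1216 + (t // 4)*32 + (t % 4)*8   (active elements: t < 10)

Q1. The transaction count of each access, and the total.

A1: 5 transactions
A2: 3 transactions

Answer: 5,3; total 8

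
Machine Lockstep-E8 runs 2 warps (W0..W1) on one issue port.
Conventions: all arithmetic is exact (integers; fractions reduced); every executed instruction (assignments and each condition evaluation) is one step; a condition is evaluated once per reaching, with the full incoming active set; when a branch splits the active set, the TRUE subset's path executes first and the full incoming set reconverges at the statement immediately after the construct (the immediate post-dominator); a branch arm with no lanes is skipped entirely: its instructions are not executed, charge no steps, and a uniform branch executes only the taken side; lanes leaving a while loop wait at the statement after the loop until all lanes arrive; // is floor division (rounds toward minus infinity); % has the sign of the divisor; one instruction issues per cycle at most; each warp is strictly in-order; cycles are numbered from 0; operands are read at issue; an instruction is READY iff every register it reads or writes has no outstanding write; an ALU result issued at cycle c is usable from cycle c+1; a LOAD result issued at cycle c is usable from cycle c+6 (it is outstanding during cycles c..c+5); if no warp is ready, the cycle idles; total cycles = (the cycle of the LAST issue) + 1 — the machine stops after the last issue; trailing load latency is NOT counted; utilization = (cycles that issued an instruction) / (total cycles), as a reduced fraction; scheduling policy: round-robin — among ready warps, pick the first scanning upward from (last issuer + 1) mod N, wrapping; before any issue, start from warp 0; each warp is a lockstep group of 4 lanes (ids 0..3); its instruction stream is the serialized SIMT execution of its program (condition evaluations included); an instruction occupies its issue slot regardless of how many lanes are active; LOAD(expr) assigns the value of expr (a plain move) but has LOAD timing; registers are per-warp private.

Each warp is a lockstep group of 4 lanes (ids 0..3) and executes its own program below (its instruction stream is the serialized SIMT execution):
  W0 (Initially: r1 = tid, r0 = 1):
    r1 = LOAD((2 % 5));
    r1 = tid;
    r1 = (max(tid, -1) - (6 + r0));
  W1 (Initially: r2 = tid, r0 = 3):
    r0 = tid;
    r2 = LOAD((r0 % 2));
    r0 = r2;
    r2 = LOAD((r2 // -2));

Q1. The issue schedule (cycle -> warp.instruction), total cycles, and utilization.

cycle 0: W0.I0
cycle 1: W1.I0
cycle 2: W1.I1
cycle 3: idle
cycle 4: idle
cycle 5: idle
cycle 6: W0.I1
cycle 7: W0.I2
cycle 8: W1.I2
cycle 9: W1.I3

Answer: 10 cycles, utilization 7/10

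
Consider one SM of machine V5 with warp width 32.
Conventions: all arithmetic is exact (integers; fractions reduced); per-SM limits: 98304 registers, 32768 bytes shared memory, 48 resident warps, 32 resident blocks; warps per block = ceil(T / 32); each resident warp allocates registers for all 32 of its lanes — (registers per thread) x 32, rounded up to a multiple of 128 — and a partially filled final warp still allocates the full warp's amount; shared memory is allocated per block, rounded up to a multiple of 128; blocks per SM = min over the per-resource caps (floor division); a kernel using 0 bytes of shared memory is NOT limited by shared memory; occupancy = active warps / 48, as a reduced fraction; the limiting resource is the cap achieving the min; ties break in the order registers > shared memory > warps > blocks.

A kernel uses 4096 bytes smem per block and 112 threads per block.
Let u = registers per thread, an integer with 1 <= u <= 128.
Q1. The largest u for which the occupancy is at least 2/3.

Answer: u = 96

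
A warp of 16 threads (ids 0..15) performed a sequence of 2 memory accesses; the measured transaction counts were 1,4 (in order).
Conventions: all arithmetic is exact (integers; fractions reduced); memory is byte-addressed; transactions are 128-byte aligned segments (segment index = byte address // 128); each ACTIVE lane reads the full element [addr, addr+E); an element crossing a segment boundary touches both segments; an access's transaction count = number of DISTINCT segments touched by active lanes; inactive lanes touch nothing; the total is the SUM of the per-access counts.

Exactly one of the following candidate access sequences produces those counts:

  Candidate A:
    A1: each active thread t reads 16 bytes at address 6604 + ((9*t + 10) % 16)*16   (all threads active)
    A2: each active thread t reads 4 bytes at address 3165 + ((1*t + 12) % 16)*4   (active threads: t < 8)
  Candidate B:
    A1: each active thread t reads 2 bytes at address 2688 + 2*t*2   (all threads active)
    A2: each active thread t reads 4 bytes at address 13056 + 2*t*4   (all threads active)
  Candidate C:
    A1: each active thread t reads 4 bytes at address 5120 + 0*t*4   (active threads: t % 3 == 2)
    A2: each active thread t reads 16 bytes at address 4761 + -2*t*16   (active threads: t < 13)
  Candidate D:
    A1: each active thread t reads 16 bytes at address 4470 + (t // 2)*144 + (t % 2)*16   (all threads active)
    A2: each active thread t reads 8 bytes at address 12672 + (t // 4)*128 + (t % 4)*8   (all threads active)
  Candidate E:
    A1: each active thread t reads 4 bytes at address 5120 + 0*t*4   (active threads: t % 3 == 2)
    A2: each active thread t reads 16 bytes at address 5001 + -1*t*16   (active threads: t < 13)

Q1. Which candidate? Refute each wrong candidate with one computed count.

A: A1 gives 3 transactions, not 1
B: A2 gives 1 transaction, not 4
D: A1 gives 10 transactions, not 1
E: A2 gives 3 transactions, not 4
C: all counts match (1,4)

Answer: C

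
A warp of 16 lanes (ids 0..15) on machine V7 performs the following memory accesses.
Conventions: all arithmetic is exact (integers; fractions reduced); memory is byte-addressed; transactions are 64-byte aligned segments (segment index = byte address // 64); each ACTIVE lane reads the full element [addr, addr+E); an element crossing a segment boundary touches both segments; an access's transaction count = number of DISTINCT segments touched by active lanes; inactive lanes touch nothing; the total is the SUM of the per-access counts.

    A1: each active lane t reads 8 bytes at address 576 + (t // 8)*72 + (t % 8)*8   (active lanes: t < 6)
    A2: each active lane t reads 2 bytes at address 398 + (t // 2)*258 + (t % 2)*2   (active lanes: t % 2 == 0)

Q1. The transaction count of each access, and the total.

A1: 1 transaction
A2: 8 transactions

Answer: 1,8; total 9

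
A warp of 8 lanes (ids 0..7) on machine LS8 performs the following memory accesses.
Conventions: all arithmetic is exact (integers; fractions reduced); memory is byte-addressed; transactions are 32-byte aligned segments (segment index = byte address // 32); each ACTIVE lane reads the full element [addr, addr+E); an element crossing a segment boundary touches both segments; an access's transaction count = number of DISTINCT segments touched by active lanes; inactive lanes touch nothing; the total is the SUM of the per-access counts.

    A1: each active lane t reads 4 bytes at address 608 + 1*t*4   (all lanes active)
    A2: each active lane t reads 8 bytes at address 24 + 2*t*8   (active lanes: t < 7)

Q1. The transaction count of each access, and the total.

A1: 1 transaction
A2: 4 transactions

Answer: 1,4; total 5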